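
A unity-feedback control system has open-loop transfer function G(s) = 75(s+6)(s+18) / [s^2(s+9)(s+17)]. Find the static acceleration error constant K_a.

G(s) has two factors of s in the denominator, so the system is type 2.
K_a = lim_{s→0} s^2·G(s) = 75·6·18 / (9·17) = 900/17.

900/17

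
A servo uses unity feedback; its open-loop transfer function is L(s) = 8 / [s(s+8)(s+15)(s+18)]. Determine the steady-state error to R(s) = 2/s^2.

System type = 1 (one pole at s=0).
K_v = lim_{s→0} s·L(s) = 8 / (8·15·18) = 1/270.
e_ss = 2/K_v = 2/(1/270) = 540.

540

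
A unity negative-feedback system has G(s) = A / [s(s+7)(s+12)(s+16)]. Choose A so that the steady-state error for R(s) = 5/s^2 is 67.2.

100

System type = 1 (one pole at s=0).
K_v = lim_{s→0} s·G(s) = A / (7·12·16) = (1/1344)·A.
e_ss = 5/K_v = 67.2 ⇒ K_v = 25/336 ⇒ A = (25/336)/(1/1344) = 100.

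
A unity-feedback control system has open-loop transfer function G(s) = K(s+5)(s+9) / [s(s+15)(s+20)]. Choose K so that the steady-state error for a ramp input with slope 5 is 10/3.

The open loop has one pole at the origin → type 1 system.
K_v = lim_{s→0} s·G(s) = K·5·9 / (15·20) = 0.15·K.
e_ss = 5/K_v = 10/3 ⇒ K_v = 1.5 ⇒ K = 1.5/0.15 = 10.

10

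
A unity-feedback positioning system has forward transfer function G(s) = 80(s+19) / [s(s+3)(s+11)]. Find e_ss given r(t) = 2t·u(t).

33/760

System type = 1 (one pole at s=0).
K_v = lim_{s→0} s·G(s) = 80·19 / (3·11) = 1520/33.
e_ss = 2/K_v = 2/(1520/33) = 33/760.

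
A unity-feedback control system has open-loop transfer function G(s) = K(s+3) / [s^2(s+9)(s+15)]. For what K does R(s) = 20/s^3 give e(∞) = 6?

The open loop has two poles at the origin → type 2 system.
K_a = lim_{s→0} s^2·G(s) = K·3 / (9·15) = (1/45)·K.
e_ss = 20/K_a = 6 ⇒ K_a = 10/3 ⇒ K = (10/3)/(1/45) = 150.

150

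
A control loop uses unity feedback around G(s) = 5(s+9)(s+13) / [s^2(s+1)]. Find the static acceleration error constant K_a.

585

Two free integrators in G(s): this is a type 2 system.
K_a = lim_{s→0} s^2·G(s) = 5·9·13 / (1) = 585.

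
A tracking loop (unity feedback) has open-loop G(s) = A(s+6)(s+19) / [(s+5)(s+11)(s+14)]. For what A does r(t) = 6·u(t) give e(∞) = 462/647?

System type = 0 (no poles at s=0).
K_p = lim_{s→0} G(s) = A·6·19 / (5·11·14) = (57/385)·A.
e_ss = 6/(1 + K_p) = 462/647 ⇒ 1 + (57/385)·A = 647/77 ⇒ A = 50.

50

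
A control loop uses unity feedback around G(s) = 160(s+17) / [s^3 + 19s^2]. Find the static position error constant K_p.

infinity

K_p = lim_{s→0} G(s); with 2 poles at the origin the limit diverges, so K_p = ∞.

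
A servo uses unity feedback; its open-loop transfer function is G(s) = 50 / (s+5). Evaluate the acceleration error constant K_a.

0

G(s) has no factors of s in the denominator, so the system is type 0.
K_a = lim_{s→0} s^2·G(s) = 0 (the extra factor of s kills the finite limit).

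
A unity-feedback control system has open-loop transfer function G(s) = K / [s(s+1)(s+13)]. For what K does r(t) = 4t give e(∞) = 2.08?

25

System type = 1 (one pole at s=0).
K_v = lim_{s→0} s·G(s) = K / (1·13) = (1/13)·K.
e_ss = 4/K_v = 2.08 ⇒ K_v = 25/13 ⇒ K = (25/13)/(1/13) = 25.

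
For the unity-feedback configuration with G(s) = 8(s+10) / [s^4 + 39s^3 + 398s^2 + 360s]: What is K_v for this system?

The denominator has no term below 360s — 1 pole at s=0, type 1.
K_v = lim_{s→0} s·G(s) = 8·10 / 360 = 2/9.

2/9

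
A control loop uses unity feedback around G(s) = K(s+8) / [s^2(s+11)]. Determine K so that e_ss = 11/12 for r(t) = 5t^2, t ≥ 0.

System type = 2 (two poles at s=0).
K_a = lim_{s→0} s^2·G(s) = K·8 / (11) = (8/11)·K.
e_ss = 10/K_a = 11/12 ⇒ K_a = 120/11 ⇒ K = (120/11)/(8/11) = 15.

15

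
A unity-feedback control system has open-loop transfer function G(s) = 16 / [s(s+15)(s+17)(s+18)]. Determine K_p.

K_p = lim_{s→0} G(s); with 1 pole at the origin the limit diverges, so K_p = ∞.

infinity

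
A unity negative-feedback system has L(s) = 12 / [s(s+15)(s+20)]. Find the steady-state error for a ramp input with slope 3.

One free integrator in L(s): this is a type 1 system.
K_v = lim_{s→0} s·L(s) = 12 / (15·20) = 0.04.
e_ss = 3/K_v = 3/0.04 = 75.

75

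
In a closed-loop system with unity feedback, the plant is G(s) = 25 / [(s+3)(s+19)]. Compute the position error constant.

The open loop has no poles at the origin → type 0 system.
K_p = lim_{s→0} G(s) = 25 / (3·19) = 25/57.

25/57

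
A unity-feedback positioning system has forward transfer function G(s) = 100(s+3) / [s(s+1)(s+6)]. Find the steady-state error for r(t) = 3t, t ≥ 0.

0.06

G(s) has one factor of s in the denominator, so the system is type 1.
K_v = lim_{s→0} s·G(s) = 100·3 / (1·6) = 50.
e_ss = 3/K_v = 3/50 = 0.06.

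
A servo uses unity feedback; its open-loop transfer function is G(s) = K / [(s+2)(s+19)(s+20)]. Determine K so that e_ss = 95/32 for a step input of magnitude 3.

8

G(s) has no factors of s in the denominator, so the system is type 0.
K_p = lim_{s→0} G(s) = K / (2·19·20) = (1/760)·K.
e_ss = 3/(1 + K_p) = 95/32 ⇒ 1 + (1/760)·K = 96/95 ⇒ K = 8.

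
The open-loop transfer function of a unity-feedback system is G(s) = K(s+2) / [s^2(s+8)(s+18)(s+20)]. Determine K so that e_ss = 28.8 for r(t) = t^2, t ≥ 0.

Two free integrators in G(s): this is a type 2 system.
K_a = lim_{s→0} s^2·G(s) = K·2 / (8·18·20) = (1/1440)·K.
e_ss = 2/K_a = 28.8 ⇒ K_a = 5/72 ⇒ K = (5/72)/(1/1440) = 100.

100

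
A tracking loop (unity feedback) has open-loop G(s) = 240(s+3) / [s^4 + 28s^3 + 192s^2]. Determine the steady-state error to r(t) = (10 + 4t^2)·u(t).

32/15

Lowest-order denominator term is 192s^2, so the open loop has 2 poles at the origin → type 2 system. Taking each input component in turn:
  • 10: tracked with zero error.
  • 4t^2: e_ss = 8/K_a with K_a=3.75 → 32/15.
Total e_ss = 32/15.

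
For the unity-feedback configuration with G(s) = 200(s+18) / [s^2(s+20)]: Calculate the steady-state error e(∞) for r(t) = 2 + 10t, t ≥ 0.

0

G(s) has two factors of s in the denominator, so the system is type 2. By superposition:
  • 2: tracked with zero error.
  • 10t: tracked with zero error.
Total e_ss = 0.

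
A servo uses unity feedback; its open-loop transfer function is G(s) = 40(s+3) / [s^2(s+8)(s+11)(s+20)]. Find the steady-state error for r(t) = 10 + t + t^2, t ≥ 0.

88/3

System type = 2 (two poles at s=0). Taking each input component in turn:
  • 10: tracked with zero error.
  • t: tracked with zero error.
  • t^2: e_ss = 2/K_a with K_a=3/44 → 88/3.
Total e_ss = 88/3.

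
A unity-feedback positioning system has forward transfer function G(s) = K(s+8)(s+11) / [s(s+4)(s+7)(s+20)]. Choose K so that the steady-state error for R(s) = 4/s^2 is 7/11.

40

System type = 1 (one pole at s=0).
K_v = lim_{s→0} s·G(s) = K·8·11 / (4·7·20) = (11/70)·K.
e_ss = 4/K_v = 7/11 ⇒ K_v = 44/7 ⇒ K = (44/7)/(11/70) = 40.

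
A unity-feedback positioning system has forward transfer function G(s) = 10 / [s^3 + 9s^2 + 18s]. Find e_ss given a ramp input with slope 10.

Lowest-order denominator term is 18s, so the open loop has 1 pole at the origin → type 1 system.
K_v = lim_{s→0} s·G(s) = 10 / 18 = 5/9.
e_ss = 10/K_v = 10/(5/9) = 18.

18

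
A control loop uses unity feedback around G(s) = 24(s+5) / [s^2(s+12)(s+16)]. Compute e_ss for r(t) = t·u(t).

The open loop has two poles at the origin → type 2 system.
A type-2 system has K_v = ∞, so it tracks a ramp input with zero steady-state error.

0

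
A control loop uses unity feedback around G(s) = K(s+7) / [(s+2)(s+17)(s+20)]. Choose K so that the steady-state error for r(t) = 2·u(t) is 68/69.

System type = 0 (no poles at s=0).
K_p = lim_{s→0} G(s) = K·7 / (2·17·20) = (7/680)·K.
e_ss = 2/(1 + K_p) = 68/69 ⇒ 1 + (7/680)·K = 69/34 ⇒ K = 100.

100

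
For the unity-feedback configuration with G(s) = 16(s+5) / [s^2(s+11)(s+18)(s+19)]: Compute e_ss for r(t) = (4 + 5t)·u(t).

0

G(s) has two factors of s in the denominator, so the system is type 2. Taking each input component in turn:
  • 4: tracked with zero error.
  • 5t: tracked with zero error.
Total e_ss = 0.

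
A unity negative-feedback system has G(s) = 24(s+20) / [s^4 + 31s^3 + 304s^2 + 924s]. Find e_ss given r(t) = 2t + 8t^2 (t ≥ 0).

infinity

Factoring s from the denominator leaves a polynomial with constant term 924, so the system is type 1. Treating each term separately:
  • 2t: e_ss = 2/K_v with K_v=40/77 → 3.85.
  • 8t^2: a type-1 system cannot track it, e_ss → ∞.
The unbounded component dominates.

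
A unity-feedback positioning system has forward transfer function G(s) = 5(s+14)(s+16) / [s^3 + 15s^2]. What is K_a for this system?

224/3

Lowest-order denominator term is 15s^2, so the open loop has 2 poles at the origin → type 2 system.
K_a = lim_{s→0} s^2·G(s) = 5·14·16 / 15 = 224/3.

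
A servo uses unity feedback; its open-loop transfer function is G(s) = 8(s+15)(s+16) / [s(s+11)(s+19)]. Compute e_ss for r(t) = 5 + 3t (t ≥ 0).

209/640

One free integrator in G(s): this is a type 1 system. By superposition:
  • 5: tracked with zero error.
  • 3t: e_ss = 3/K_v with K_v=1920/209 → 209/640.
Total e_ss = 209/640.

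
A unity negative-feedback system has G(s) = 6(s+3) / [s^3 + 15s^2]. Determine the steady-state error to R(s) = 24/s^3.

20

Lowest-order denominator term is 15s^2, so the open loop has 2 poles at the origin → type 2 system.
K_a = lim_{s→0} s^2·G(s) = 6·3 / 15 = 1.2.
r(t) = 12t^2 gives R(s) = 24/s^3.
e_ss = 24/K_a = 24/1.2 = 20.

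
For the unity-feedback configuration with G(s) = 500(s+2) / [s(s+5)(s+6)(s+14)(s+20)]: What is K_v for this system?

One free integrator in G(s): this is a type 1 system.
K_v = lim_{s→0} s·G(s) = 500·2 / (5·6·14·20) = 5/42.

5/42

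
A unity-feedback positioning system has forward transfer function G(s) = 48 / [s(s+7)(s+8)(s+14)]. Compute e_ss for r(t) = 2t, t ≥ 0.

98/3

G(s) has one factor of s in the denominator, so the system is type 1.
K_v = lim_{s→0} s·G(s) = 48 / (7·8·14) = 3/49.
e_ss = 2/K_v = 2/(3/49) = 98/3.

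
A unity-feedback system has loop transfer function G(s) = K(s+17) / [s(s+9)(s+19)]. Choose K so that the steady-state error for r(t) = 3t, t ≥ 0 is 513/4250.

250

System type = 1 (one pole at s=0).
K_v = lim_{s→0} s·G(s) = K·17 / (9·19) = (17/171)·K.
e_ss = 3/K_v = 513/4250 ⇒ K_v = 4250/171 ⇒ K = (4250/171)/(17/171) = 250.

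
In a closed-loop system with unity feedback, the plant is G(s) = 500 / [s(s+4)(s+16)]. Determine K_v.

7.8125

The open loop has one pole at the origin → type 1 system.
K_v = lim_{s→0} s·G(s) = 500 / (4·16) = 7.8125.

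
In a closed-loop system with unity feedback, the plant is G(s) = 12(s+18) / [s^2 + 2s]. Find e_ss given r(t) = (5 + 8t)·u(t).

2/27

Factoring s from the denominator leaves a polynomial with constant term 2, so the system is type 1. Taking each input component in turn:
  • 5: tracked with zero error.
  • 8t: e_ss = 8/K_v with K_v=108 → 2/27.
Total e_ss = 2/27.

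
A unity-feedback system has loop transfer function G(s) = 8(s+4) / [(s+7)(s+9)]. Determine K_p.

The open loop has no poles at the origin → type 0 system.
K_p = lim_{s→0} G(s) = 8·4 / (7·9) = 32/63.

32/63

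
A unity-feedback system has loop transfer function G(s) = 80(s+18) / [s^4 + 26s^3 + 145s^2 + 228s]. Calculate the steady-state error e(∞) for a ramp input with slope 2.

19/60

Factoring s from the denominator leaves a polynomial with constant term 228, so the system is type 1.
K_v = lim_{s→0} s·G(s) = 80·18 / 228 = 120/19.
e_ss = 2/K_v = 2/(120/19) = 19/60.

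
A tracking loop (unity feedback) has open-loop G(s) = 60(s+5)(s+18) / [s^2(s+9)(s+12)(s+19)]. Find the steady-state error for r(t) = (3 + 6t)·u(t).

G(s) has two factors of s in the denominator, so the system is type 2. Taking each input component in turn:
  • 3: tracked with zero error.
  • 6t: tracked with zero error.
Total e_ss = 0.

0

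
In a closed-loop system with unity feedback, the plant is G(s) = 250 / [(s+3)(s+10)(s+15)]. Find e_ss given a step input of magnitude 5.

G(s) has no factors of s in the denominator, so the system is type 0.
K_p = lim_{s→0} G(s) = 250 / (3·10·15) = 5/9.
e_ss = 5/(1 + K_p) = 5/(14/9) = 45/14.

45/14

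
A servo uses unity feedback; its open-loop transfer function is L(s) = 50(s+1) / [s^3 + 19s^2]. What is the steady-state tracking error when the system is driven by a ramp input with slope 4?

0

The denominator has no term below 19s^2 — 2 poles at s=0, type 2.
A type-2 system has K_v = ∞, so it tracks a ramp input with zero steady-state error.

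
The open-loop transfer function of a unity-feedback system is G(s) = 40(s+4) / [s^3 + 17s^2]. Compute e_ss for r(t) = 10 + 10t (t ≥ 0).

Factoring s^2 from the denominator leaves a polynomial with constant term 17, so the system is type 2. By superposition:
  • 10: tracked with zero error.
  • 10t: tracked with zero error.
Total e_ss = 0.

0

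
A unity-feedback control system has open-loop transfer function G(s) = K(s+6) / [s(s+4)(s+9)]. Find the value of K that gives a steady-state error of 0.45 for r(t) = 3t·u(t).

One free integrator in G(s): this is a type 1 system.
K_v = lim_{s→0} s·G(s) = K·6 / (4·9) = (1/6)·K.
e_ss = 3/K_v = 0.45 ⇒ K_v = 20/3 ⇒ K = (20/3)/(1/6) = 40.

40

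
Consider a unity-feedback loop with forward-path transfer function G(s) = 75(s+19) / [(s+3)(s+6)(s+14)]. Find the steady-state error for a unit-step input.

84/559

The open loop has no poles at the origin → type 0 system.
K_p = lim_{s→0} G(s) = 75·19 / (3·6·14) = 475/84.
e_ss = 1/(1 + K_p) = 1/(559/84) = 84/559.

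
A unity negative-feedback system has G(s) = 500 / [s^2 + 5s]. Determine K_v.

100

Factoring s from the denominator leaves a polynomial with constant term 5, so the system is type 1.
K_v = lim_{s→0} s·G(s) = 500 / 5 = 100.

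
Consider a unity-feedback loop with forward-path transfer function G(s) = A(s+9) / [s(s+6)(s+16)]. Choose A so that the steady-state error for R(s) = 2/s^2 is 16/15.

20

System type = 1 (one pole at s=0).
K_v = lim_{s→0} s·G(s) = A·9 / (6·16) = (3/32)·A.
e_ss = 2/K_v = 16/15 ⇒ K_v = 1.875 ⇒ A = 1.875/(3/32) = 20.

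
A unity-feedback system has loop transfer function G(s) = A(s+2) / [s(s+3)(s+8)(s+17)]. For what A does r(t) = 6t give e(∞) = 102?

12

G(s) has one factor of s in the denominator, so the system is type 1.
K_v = lim_{s→0} s·G(s) = A·2 / (3·8·17) = (1/204)·A.
e_ss = 6/K_v = 102 ⇒ K_v = 1/17 ⇒ A = (1/17)/(1/204) = 12.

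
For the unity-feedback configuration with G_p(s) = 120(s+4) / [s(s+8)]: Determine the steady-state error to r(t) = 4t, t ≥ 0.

1/15

G_p(s) has one factor of s in the denominator, so the system is type 1.
K_v = lim_{s→0} s·G_p(s) = 120·4 / (8) = 60.
e_ss = 4/K_v = 4/60 = 1/15.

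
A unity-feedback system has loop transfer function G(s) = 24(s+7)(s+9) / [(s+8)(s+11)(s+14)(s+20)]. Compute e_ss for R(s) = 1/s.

440/467

No free integrators in G(s): this is a type 0 system.
K_p = lim_{s→0} G(s) = 24·7·9 / (8·11·14·20) = 27/440.
e_ss = 1/(1 + K_p) = 1/(467/440) = 440/467.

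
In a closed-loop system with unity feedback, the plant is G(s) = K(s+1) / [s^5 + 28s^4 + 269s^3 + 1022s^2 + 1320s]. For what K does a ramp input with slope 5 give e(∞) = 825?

Lowest-order denominator term is 1320s, so the open loop has 1 pole at the origin → type 1 system.
K_v = lim_{s→0} s·G(s) = K·1 / 1320 = (1/1320)·K.
e_ss = 5/K_v = 825 ⇒ K_v = 1/165 ⇒ K = (1/165)/(1/1320) = 8.

8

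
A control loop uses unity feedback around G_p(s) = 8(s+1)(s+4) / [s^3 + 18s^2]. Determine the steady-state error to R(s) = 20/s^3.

11.25

Lowest-order denominator term is 18s^2, so the open loop has 2 poles at the origin → type 2 system.
K_a = lim_{s→0} s^2·G_p(s) = 8·1·4 / 18 = 16/9.
r(t) = 10t^2 gives R(s) = 20/s^3.
e_ss = 20/K_a = 20/(16/9) = 11.25.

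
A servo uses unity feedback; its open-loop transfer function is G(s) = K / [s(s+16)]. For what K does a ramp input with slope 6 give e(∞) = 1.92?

G(s) has one factor of s in the denominator, so the system is type 1.
K_v = lim_{s→0} s·G(s) = K / (16) = 0.0625·K.
e_ss = 6/K_v = 1.92 ⇒ K_v = 3.125 ⇒ K = 3.125/0.0625 = 50.

50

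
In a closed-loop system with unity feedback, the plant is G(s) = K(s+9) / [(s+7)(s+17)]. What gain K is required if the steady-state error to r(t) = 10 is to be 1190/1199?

G(s) has no factors of s in the denominator, so the system is type 0.
K_p = lim_{s→0} G(s) = K·9 / (7·17) = (9/119)·K.
e_ss = 10/(1 + K_p) = 1190/1199 ⇒ 1 + (9/119)·K = 1199/119 ⇒ K = 120.

120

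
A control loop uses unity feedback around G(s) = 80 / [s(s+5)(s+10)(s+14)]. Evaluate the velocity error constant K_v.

4/35

G(s) has one factor of s in the denominator, so the system is type 1.
K_v = lim_{s→0} s·G(s) = 80 / (5·10·14) = 4/35.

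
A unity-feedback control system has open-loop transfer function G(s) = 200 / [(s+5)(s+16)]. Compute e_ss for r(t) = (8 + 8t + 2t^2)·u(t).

G(s) has no factors of s in the denominator, so the system is type 0. By superposition:
  • 8: e_ss = 8/(1+K_p) with K_p=2.5 → 16/7.
  • 8t: a type-0 system cannot track it, e_ss → ∞.
  • 2t^2: a type-0 system cannot track it, e_ss → ∞.
The unbounded component dominates.

infinity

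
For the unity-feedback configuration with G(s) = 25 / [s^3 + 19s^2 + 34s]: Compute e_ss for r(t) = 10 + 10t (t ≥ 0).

13.6

Lowest-order denominator term is 34s, so the open loop has 1 pole at the origin → type 1 system. By superposition:
  • 10: tracked with zero error.
  • 10t: e_ss = 10/K_v with K_v=25/34 → 13.6.
Total e_ss = 13.6.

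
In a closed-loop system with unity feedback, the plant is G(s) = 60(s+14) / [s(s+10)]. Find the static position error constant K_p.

K_p = lim_{s→0} G(s); with 1 pole at the origin the limit diverges, so K_p = ∞.

infinity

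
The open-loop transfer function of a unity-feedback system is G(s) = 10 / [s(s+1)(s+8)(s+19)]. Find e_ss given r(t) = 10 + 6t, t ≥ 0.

91.2

G(s) has one factor of s in the denominator, so the system is type 1. Taking each input component in turn:
  • 10: tracked with zero error.
  • 6t: e_ss = 6/K_v with K_v=5/76 → 91.2.
Total e_ss = 91.2.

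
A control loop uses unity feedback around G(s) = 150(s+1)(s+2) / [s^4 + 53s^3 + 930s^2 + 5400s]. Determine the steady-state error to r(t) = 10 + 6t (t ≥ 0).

Lowest-order denominator term is 5400s, so the open loop has 1 pole at the origin → type 1 system. Treating each term separately:
  • 10: tracked with zero error.
  • 6t: e_ss = 6/K_v with K_v=1/18 → 108.
Total e_ss = 108.

108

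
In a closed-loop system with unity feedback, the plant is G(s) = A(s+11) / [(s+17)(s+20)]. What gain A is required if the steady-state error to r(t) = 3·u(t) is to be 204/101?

15

No free integrators in G(s): this is a type 0 system.
K_p = lim_{s→0} G(s) = A·11 / (17·20) = (11/340)·A.
e_ss = 3/(1 + K_p) = 204/101 ⇒ 1 + (11/340)·A = 101/68 ⇒ A = 15.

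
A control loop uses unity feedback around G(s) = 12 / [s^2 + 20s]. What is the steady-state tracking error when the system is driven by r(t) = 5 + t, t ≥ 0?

Factoring s from the denominator leaves a polynomial with constant term 20, so the system is type 1. By superposition:
  • 5: tracked with zero error.
  • t: e_ss = 1/K_v with K_v=0.6 → 5/3.
Total e_ss = 5/3.

5/3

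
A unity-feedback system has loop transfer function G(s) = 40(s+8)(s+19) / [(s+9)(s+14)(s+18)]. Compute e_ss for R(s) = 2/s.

System type = 0 (no poles at s=0).
K_p = lim_{s→0} G(s) = 40·8·19 / (9·14·18) = 1520/567.
e_ss = 2/(1 + K_p) = 2/(2087/567) = 1134/2087.

1134/2087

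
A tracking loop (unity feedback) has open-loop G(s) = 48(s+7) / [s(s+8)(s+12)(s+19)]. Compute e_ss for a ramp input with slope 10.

System type = 1 (one pole at s=0).
K_v = lim_{s→0} s·G(s) = 48·7 / (8·12·19) = 7/38.
e_ss = 10/K_v = 10/(7/38) = 380/7.

380/7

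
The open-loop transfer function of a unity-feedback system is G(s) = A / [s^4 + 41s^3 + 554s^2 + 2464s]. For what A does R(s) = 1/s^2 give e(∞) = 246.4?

10

Factoring s from the denominator leaves a polynomial with constant term 2464, so the system is type 1.
K_v = lim_{s→0} s·G(s) = A / 2464 = (1/2464)·A.
e_ss = 1/K_v = 246.4 ⇒ K_v = 5/1232 ⇒ A = (5/1232)/(1/2464) = 10.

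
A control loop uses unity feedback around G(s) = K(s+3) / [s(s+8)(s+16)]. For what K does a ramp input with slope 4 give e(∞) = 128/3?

4

G(s) has one factor of s in the denominator, so the system is type 1.
K_v = lim_{s→0} s·G(s) = K·3 / (8·16) = (3/128)·K.
e_ss = 4/K_v = 128/3 ⇒ K_v = 3/32 ⇒ K = (3/32)/(3/128) = 4.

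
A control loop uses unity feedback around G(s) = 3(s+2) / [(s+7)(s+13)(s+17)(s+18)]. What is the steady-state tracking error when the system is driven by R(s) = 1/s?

No free integrators in G(s): this is a type 0 system.
K_p = lim_{s→0} G(s) = 3·2 / (7·13·17·18) = 1/4641.
e_ss = 1/(1 + K_p) = 1/(4642/4641) = 4641/4642.

4641/4642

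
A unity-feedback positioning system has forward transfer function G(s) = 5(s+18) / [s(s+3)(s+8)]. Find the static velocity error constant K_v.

3.75

The open loop has one pole at the origin → type 1 system.
K_v = lim_{s→0} s·G(s) = 5·18 / (3·8) = 3.75.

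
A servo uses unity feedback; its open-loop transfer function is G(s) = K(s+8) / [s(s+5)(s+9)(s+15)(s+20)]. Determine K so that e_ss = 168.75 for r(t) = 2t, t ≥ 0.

One free integrator in G(s): this is a type 1 system.
K_v = lim_{s→0} s·G(s) = K·8 / (5·9·15·20) = (2/3375)·K.
e_ss = 2/K_v = 168.75 ⇒ K_v = 8/675 ⇒ K = (8/675)/(2/3375) = 20.

20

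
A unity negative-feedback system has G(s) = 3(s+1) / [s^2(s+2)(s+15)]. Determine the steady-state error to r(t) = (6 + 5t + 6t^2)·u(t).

G(s) has two factors of s in the denominator, so the system is type 2. By superposition:
  • 6: tracked with zero error.
  • 5t: tracked with zero error.
  • 6t^2: e_ss = 12/K_a with K_a=0.1 → 120.
Total e_ss = 120.

120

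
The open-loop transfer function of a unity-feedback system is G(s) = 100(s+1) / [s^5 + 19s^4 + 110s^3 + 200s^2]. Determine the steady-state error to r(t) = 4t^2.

16

Lowest-order denominator term is 200s^2, so the open loop has 2 poles at the origin → type 2 system.
K_a = lim_{s→0} s^2·G(s) = 100·1 / 200 = 0.5.
r(t) = 4t^2 gives R(s) = 8/s^3.
e_ss = 8/K_a = 8/0.5 = 16.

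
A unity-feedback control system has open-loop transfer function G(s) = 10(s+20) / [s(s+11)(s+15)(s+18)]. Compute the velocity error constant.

System type = 1 (one pole at s=0).
K_v = lim_{s→0} s·G(s) = 10·20 / (11·15·18) = 20/297.

20/297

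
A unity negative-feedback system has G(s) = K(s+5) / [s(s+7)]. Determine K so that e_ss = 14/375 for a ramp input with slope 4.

150

The open loop has one pole at the origin → type 1 system.
K_v = lim_{s→0} s·G(s) = K·5 / (7) = (5/7)·K.
e_ss = 4/K_v = 14/375 ⇒ K_v = 750/7 ⇒ K = (750/7)/(5/7) = 150.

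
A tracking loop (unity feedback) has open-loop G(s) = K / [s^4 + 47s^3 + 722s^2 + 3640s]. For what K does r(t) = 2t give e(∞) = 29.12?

Lowest-order denominator term is 3640s, so the open loop has 1 pole at the origin → type 1 system.
K_v = lim_{s→0} s·G(s) = K / 3640 = (1/3640)·K.
e_ss = 2/K_v = 29.12 ⇒ K_v = 25/364 ⇒ K = (25/364)/(1/3640) = 250.

250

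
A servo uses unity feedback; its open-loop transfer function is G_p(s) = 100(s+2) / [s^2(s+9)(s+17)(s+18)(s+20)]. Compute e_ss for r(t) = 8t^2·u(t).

4406.4

Two free integrators in G_p(s): this is a type 2 system.
K_a = lim_{s→0} s^2·G_p(s) = 100·2 / (9·17·18·20) = 5/1377.
r(t) = 8t^2 gives R(s) = 16/s^3.
e_ss = 16/K_a = 16/(5/1377) = 4406.4.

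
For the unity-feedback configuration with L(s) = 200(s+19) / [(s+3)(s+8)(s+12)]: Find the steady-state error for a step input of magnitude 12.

L(s) has no factors of s in the denominator, so the system is type 0.
K_p = lim_{s→0} L(s) = 200·19 / (3·8·12) = 475/36.
e_ss = 12/(1 + K_p) = 12/(511/36) = 432/511.

432/511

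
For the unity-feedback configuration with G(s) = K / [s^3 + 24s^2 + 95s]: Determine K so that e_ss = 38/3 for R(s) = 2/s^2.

The denominator has no term below 95s — 1 pole at s=0, type 1.
K_v = lim_{s→0} s·G(s) = K / 95 = (1/95)·K.
e_ss = 2/K_v = 38/3 ⇒ K_v = 3/19 ⇒ K = (3/19)/(1/95) = 15.

15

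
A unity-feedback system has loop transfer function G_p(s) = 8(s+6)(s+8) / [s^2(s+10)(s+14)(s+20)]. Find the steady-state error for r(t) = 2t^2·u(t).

175/6

G_p(s) has two factors of s in the denominator, so the system is type 2.
K_a = lim_{s→0} s^2·G_p(s) = 8·6·8 / (10·14·20) = 24/175.
r(t) = 2t^2 gives R(s) = 4/s^3.
e_ss = 4/K_a = 4/(24/175) = 175/6.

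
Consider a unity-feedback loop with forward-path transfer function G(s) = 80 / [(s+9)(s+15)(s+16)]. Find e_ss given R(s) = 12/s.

81/7

No free integrators in G(s): this is a type 0 system.
K_p = lim_{s→0} G(s) = 80 / (9·15·16) = 1/27.
e_ss = 12/(1 + K_p) = 12/(28/27) = 81/7.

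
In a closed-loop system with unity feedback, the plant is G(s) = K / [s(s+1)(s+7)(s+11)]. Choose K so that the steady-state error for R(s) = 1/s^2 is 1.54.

50

System type = 1 (one pole at s=0).
K_v = lim_{s→0} s·G(s) = K / (1·7·11) = (1/77)·K.
e_ss = 1/K_v = 1.54 ⇒ K_v = 50/77 ⇒ K = (50/77)/(1/77) = 50.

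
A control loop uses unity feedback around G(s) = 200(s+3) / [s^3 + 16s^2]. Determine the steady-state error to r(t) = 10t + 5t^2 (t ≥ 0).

The denominator has no term below 16s^2 — 2 poles at s=0, type 2. Treating each term separately:
  • 10t: tracked with zero error.
  • 5t^2: e_ss = 10/K_a with K_a=37.5 → 4/15.
Total e_ss = 4/15.

4/15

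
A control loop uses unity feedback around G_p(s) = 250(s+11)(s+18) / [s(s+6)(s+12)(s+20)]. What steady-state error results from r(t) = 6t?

48/275

System type = 1 (one pole at s=0).
K_v = lim_{s→0} s·G_p(s) = 250·11·18 / (6·12·20) = 34.375.
e_ss = 6/K_v = 6/34.375 = 48/275.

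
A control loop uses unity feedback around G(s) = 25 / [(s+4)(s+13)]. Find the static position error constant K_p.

No free integrators in G(s): this is a type 0 system.
K_p = lim_{s→0} G(s) = 25 / (4·13) = 25/52.

25/52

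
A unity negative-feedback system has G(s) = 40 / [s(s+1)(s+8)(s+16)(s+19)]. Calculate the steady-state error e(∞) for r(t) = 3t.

182.4

System type = 1 (one pole at s=0).
K_v = lim_{s→0} s·G(s) = 40 / (1·8·16·19) = 5/304.
e_ss = 3/K_v = 3/(5/304) = 182.4.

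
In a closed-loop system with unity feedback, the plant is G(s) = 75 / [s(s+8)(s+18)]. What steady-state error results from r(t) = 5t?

System type = 1 (one pole at s=0).
K_v = lim_{s→0} s·G(s) = 75 / (8·18) = 25/48.
e_ss = 5/K_v = 5/(25/48) = 9.6.

9.6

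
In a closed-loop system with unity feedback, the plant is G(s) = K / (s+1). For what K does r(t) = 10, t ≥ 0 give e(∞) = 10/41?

No free integrators in G(s): this is a type 0 system.
K_p = lim_{s→0} G(s) = K / (1) = 1·K.
e_ss = 10/(1 + K_p) = 10/41 ⇒ 1 + 1·K = 41 ⇒ K = 40.

40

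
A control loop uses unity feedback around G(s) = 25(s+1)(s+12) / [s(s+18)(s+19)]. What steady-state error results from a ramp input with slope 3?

3.42

System type = 1 (one pole at s=0).
K_v = lim_{s→0} s·G(s) = 25·1·12 / (18·19) = 50/57.
e_ss = 3/K_v = 3/(50/57) = 3.42.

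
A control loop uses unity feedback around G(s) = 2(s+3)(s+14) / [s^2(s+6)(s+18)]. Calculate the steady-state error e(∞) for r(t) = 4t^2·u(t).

72/7

The open loop has two poles at the origin → type 2 system.
K_a = lim_{s→0} s^2·G(s) = 2·3·14 / (6·18) = 7/9.
r(t) = 4t^2 gives R(s) = 8/s^3.
e_ss = 8/K_a = 8/(7/9) = 72/7.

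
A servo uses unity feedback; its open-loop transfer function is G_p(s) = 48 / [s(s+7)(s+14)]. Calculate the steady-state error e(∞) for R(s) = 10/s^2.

245/12

One free integrator in G_p(s): this is a type 1 system.
K_v = lim_{s→0} s·G_p(s) = 48 / (7·14) = 24/49.
e_ss = 10/K_v = 10/(24/49) = 245/12.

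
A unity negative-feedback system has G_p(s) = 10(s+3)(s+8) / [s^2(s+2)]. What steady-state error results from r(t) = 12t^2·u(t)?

0.2

System type = 2 (two poles at s=0).
K_a = lim_{s→0} s^2·G_p(s) = 10·3·8 / (2) = 120.
r(t) = 12t^2 gives R(s) = 24/s^3.
e_ss = 24/K_a = 24/120 = 0.2.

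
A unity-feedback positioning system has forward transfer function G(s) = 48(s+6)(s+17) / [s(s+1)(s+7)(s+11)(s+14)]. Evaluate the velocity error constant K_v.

2448/539

System type = 1 (one pole at s=0).
K_v = lim_{s→0} s·G(s) = 48·6·17 / (1·7·11·14) = 2448/539.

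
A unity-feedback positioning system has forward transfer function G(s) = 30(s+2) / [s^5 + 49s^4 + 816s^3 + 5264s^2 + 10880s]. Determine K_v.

3/544

The denominator has no term below 10880s — 1 pole at s=0, type 1.
K_v = lim_{s→0} s·G(s) = 30·2 / 10880 = 3/544.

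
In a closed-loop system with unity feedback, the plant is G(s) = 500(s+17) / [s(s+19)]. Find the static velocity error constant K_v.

The open loop has one pole at the origin → type 1 system.
K_v = lim_{s→0} s·G(s) = 500·17 / (19) = 8500/19.

8500/19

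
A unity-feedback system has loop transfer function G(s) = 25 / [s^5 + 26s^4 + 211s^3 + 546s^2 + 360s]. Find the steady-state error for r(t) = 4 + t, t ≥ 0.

Factoring s from the denominator leaves a polynomial with constant term 360, so the system is type 1. Taking each input component in turn:
  • 4: tracked with zero error.
  • t: e_ss = 1/K_v with K_v=5/72 → 14.4.
Total e_ss = 14.4.

14.4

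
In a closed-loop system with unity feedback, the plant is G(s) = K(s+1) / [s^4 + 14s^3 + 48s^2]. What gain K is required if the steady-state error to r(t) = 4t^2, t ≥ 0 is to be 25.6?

15

The denominator has no term below 48s^2 — 2 poles at s=0, type 2.
K_a = lim_{s→0} s^2·G(s) = K·1 / 48 = (1/48)·K.
e_ss = 8/K_a = 25.6 ⇒ K_a = 0.3125 ⇒ K = 0.3125/(1/48) = 15.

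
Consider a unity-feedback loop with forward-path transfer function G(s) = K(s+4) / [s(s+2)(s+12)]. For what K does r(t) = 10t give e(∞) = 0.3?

200

System type = 1 (one pole at s=0).
K_v = lim_{s→0} s·G(s) = K·4 / (2·12) = (1/6)·K.
e_ss = 10/K_v = 0.3 ⇒ K_v = 100/3 ⇒ K = (100/3)/(1/6) = 200.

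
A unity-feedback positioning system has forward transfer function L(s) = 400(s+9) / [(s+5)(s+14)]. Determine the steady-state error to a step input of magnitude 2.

14/367

System type = 0 (no poles at s=0).
K_p = lim_{s→0} L(s) = 400·9 / (5·14) = 360/7.
e_ss = 2/(1 + K_p) = 2/(367/7) = 14/367.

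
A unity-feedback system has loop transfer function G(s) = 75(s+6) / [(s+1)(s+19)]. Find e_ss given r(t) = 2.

G(s) has no factors of s in the denominator, so the system is type 0.
K_p = lim_{s→0} G(s) = 75·6 / (1·19) = 450/19.
e_ss = 2/(1 + K_p) = 2/(469/19) = 38/469.

38/469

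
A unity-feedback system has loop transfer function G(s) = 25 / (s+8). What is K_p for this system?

3.125

System type = 0 (no poles at s=0).
K_p = lim_{s→0} G(s) = 25 / (8) = 3.125.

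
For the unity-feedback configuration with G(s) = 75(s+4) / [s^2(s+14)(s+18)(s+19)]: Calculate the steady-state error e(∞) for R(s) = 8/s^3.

127.68

System type = 2 (two poles at s=0).
K_a = lim_{s→0} s^2·G(s) = 75·4 / (14·18·19) = 25/399.
r(t) = 4t^2 gives R(s) = 8/s^3.
e_ss = 8/K_a = 8/(25/399) = 127.68.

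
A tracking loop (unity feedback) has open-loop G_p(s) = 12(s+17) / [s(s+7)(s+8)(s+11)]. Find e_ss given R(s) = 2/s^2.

System type = 1 (one pole at s=0).
K_v = lim_{s→0} s·G_p(s) = 12·17 / (7·8·11) = 51/154.
e_ss = 2/K_v = 2/(51/154) = 308/51.

308/51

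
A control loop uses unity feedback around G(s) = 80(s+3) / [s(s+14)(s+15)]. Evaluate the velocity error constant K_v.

8/7

System type = 1 (one pole at s=0).
K_v = lim_{s→0} s·G(s) = 80·3 / (14·15) = 8/7.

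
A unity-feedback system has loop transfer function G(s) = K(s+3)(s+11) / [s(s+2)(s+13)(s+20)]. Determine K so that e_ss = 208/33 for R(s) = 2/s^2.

The open loop has one pole at the origin → type 1 system.
K_v = lim_{s→0} s·G(s) = K·3·11 / (2·13·20) = (33/520)·K.
e_ss = 2/K_v = 208/33 ⇒ K_v = 33/104 ⇒ K = (33/104)/(33/520) = 5.

5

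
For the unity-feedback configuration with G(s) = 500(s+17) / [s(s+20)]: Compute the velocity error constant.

One free integrator in G(s): this is a type 1 system.
K_v = lim_{s→0} s·G(s) = 500·17 / (20) = 425.

425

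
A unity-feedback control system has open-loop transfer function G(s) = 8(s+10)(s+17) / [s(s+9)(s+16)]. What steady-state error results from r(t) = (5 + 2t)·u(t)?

G(s) has one factor of s in the denominator, so the system is type 1. Treating each term separately:
  • 5: tracked with zero error.
  • 2t: e_ss = 2/K_v with K_v=85/9 → 18/85.
Total e_ss = 18/85.

18/85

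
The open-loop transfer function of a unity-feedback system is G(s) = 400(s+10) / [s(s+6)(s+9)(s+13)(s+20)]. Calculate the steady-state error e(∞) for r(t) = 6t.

21.06

System type = 1 (one pole at s=0).
K_v = lim_{s→0} s·G(s) = 400·10 / (6·9·13·20) = 100/351.
e_ss = 6/K_v = 6/(100/351) = 21.06.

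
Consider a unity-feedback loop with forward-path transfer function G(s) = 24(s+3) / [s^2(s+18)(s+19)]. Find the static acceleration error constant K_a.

4/19

The open loop has two poles at the origin → type 2 system.
K_a = lim_{s→0} s^2·G(s) = 24·3 / (18·19) = 4/19.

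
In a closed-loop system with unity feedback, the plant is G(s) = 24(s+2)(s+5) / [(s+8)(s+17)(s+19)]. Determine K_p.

30/323

No free integrators in G(s): this is a type 0 system.
K_p = lim_{s→0} G(s) = 24·2·5 / (8·17·19) = 30/323.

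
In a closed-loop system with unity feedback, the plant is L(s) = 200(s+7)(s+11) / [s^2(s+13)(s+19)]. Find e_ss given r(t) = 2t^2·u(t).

247/3850

Two free integrators in L(s): this is a type 2 system.
K_a = lim_{s→0} s^2·L(s) = 200·7·11 / (13·19) = 15400/247.
r(t) = 2t^2 gives R(s) = 4/s^3.
e_ss = 4/K_a = 4/(15400/247) = 247/3850.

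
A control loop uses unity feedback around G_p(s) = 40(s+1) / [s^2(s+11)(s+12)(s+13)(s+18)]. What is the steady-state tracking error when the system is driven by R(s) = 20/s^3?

System type = 2 (two poles at s=0).
K_a = lim_{s→0} s^2·G_p(s) = 40·1 / (11·12·13·18) = 5/3861.
r(t) = 10t^2 gives R(s) = 20/s^3.
e_ss = 20/K_a = 20/(5/3861) = 15444.

15444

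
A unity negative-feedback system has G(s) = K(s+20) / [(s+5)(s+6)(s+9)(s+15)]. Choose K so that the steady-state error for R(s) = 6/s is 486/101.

No free integrators in G(s): this is a type 0 system.
K_p = lim_{s→0} G(s) = K·20 / (5·6·9·15) = (2/405)·K.
e_ss = 6/(1 + K_p) = 486/101 ⇒ 1 + (2/405)·K = 101/81 ⇒ K = 50.

50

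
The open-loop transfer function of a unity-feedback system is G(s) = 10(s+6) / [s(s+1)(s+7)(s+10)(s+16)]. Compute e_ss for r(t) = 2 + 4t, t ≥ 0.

System type = 1 (one pole at s=0). Taking each input component in turn:
  • 2: tracked with zero error.
  • 4t: e_ss = 4/K_v with K_v=3/56 → 224/3.
Total e_ss = 224/3.

224/3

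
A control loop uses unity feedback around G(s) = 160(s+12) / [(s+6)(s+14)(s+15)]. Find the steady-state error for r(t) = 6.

The open loop has no poles at the origin → type 0 system.
K_p = lim_{s→0} G(s) = 160·12 / (6·14·15) = 32/21.
e_ss = 6/(1 + K_p) = 6/(53/21) = 126/53.

126/53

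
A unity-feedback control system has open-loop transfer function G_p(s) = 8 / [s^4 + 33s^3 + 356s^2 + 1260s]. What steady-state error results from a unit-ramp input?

The denominator has no term below 1260s — 1 pole at s=0, type 1.
K_v = lim_{s→0} s·G_p(s) = 8 / 1260 = 2/315.
e_ss = 1/K_v = 1/(2/315) = 157.5.

157.5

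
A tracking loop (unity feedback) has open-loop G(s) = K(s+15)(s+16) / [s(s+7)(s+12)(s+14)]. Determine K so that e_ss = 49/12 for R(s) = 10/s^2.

12

System type = 1 (one pole at s=0).
K_v = lim_{s→0} s·G(s) = K·15·16 / (7·12·14) = (10/49)·K.
e_ss = 10/K_v = 49/12 ⇒ K_v = 120/49 ⇒ K = (120/49)/(10/49) = 12.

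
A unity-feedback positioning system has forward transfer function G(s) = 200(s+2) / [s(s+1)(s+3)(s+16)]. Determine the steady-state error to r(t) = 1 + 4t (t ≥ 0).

0.48

The open loop has one pole at the origin → type 1 system. Taking each input component in turn:
  • 1: tracked with zero error.
  • 4t: e_ss = 4/K_v with K_v=25/3 → 0.48.
Total e_ss = 0.48.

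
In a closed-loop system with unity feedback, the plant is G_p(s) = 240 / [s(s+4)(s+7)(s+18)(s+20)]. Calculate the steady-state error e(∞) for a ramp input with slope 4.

The open loop has one pole at the origin → type 1 system.
K_v = lim_{s→0} s·G_p(s) = 240 / (4·7·18·20) = 1/42.
e_ss = 4/K_v = 4/(1/42) = 168.

168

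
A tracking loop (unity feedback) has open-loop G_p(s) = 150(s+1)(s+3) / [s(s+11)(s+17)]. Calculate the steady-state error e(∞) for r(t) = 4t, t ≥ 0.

374/225

The open loop has one pole at the origin → type 1 system.
K_v = lim_{s→0} s·G_p(s) = 150·1·3 / (11·17) = 450/187.
e_ss = 4/K_v = 4/(450/187) = 374/225.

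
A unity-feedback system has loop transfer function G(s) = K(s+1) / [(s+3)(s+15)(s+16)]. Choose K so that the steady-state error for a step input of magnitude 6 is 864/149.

25

G(s) has no factors of s in the denominator, so the system is type 0.
K_p = lim_{s→0} G(s) = K·1 / (3·15·16) = (1/720)·K.
e_ss = 6/(1 + K_p) = 864/149 ⇒ 1 + (1/720)·K = 149/144 ⇒ K = 25.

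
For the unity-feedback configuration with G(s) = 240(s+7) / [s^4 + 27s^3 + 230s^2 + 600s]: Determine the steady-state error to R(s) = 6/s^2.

The denominator has no term below 600s — 1 pole at s=0, type 1.
K_v = lim_{s→0} s·G(s) = 240·7 / 600 = 2.8.
e_ss = 6/K_v = 6/2.8 = 15/7.

15/7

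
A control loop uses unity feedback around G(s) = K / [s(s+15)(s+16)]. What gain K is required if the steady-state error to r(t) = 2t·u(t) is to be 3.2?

The open loop has one pole at the origin → type 1 system.
K_v = lim_{s→0} s·G(s) = K / (15·16) = (1/240)·K.
e_ss = 2/K_v = 3.2 ⇒ K_v = 0.625 ⇒ K = 0.625/(1/240) = 150.

150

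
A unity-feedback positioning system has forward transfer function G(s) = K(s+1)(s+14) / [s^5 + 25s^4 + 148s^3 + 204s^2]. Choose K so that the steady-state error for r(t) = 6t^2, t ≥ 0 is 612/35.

10

Factoring s^2 from the denominator leaves a polynomial with constant term 204, so the system is type 2.
K_a = lim_{s→0} s^2·G(s) = K·1·14 / 204 = (7/102)·K.
e_ss = 12/K_a = 612/35 ⇒ K_a = 35/51 ⇒ K = (35/51)/(7/102) = 10.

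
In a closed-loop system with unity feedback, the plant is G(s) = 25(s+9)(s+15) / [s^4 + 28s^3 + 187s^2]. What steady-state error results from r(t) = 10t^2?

Factoring s^2 from the denominator leaves a polynomial with constant term 187, so the system is type 2.
K_a = lim_{s→0} s^2·G(s) = 25·9·15 / 187 = 3375/187.
r(t) = 10t^2 gives R(s) = 20/s^3.
e_ss = 20/K_a = 20/(3375/187) = 748/675.

748/675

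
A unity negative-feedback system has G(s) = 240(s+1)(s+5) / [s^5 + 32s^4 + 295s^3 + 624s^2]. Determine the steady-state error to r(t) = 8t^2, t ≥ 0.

8.32

The denominator has no term below 624s^2 — 2 poles at s=0, type 2.
K_a = lim_{s→0} s^2·G(s) = 240·1·5 / 624 = 25/13.
r(t) = 8t^2 gives R(s) = 16/s^3.
e_ss = 16/K_a = 16/(25/13) = 8.32.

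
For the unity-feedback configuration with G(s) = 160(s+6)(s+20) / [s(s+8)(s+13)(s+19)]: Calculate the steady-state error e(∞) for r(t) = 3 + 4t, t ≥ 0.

247/600

The open loop has one pole at the origin → type 1 system. By superposition:
  • 3: tracked with zero error.
  • 4t: e_ss = 4/K_v with K_v=2400/247 → 247/600.
Total e_ss = 247/600.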